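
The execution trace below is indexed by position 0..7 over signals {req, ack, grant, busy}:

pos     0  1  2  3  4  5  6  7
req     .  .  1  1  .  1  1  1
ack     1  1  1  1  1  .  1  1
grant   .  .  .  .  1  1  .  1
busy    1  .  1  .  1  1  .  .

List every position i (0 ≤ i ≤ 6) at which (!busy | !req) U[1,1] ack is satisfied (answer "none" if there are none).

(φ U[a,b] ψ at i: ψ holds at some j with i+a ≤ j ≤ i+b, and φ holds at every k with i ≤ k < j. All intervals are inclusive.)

0, 1, 3, 6

Evaluate at each i in [0,6]:
  i=0: ✓ (rhs at j=1; lhs holds on [0,0])
  i=1: ✓ (rhs at j=2; lhs holds on [1,1])
  i=2: ✗ (lhs fails at k=2 before rhs at j=3)
  i=3: ✓ (rhs at j=4; lhs holds on [3,3])
  i=4: ✗ (no rhs in [5,5])
  i=5: ✗ (lhs fails at k=5 before rhs at j=6)
  i=6: ✓ (rhs at j=7; lhs holds on [6,6])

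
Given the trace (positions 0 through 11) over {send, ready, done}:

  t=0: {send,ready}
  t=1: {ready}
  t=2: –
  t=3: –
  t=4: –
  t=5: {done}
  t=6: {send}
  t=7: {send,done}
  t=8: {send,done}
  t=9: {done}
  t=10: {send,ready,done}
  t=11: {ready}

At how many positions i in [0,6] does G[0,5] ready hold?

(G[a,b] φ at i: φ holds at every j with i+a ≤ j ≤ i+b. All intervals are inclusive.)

0

Evaluate at each i in [0,6]:
  i=0: ✗ (fails at j=2)
  i=1: ✗ (fails at j=2)
  i=2: ✗ (fails at j=2)
  i=3: ✗ (fails at j=3)
  i=4: ✗ (fails at j=4)
  i=5: ✗ (fails at j=5)
  i=6: ✗ (fails at j=6)
Positions where it holds: {} → 0.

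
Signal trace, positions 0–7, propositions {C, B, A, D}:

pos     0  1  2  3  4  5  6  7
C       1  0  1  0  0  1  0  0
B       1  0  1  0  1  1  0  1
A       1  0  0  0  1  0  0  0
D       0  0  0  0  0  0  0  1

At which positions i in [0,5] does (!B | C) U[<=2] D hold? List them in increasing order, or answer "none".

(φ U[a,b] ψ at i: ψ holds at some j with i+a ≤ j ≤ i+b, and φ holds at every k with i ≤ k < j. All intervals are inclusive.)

5

Evaluate at each i in [0,5]:
  i=0: ✗ (no rhs in [0,2])
  i=1: ✗ (no rhs in [1,3])
  i=2: ✗ (no rhs in [2,4])
  i=3: ✗ (no rhs in [3,5])
  i=4: ✗ (no rhs in [4,6])
  i=5: ✓ (rhs at j=7; lhs holds on [5,6])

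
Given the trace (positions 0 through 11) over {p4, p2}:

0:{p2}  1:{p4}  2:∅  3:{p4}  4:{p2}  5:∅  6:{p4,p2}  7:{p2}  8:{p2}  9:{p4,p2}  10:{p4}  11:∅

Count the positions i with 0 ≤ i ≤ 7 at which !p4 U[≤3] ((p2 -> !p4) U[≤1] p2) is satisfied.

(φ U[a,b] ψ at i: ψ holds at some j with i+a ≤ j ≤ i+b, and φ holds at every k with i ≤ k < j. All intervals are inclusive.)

7

Evaluate at each i in [0,7]:
  i=0: ✓ (rhs at j=0)
  i=1: ✗ (lhs fails at k=1 before rhs at j=3)
  i=2: ✓ (rhs at j=3; lhs holds on [2,2])
  i=3: ✓ (rhs at j=3)
  i=4: ✓ (rhs at j=4)
  i=5: ✓ (rhs at j=5)
  i=6: ✓ (rhs at j=6)
  i=7: ✓ (rhs at j=7)
Positions where it holds: {0, 2, 3, 4, 5, 6, 7} → 7.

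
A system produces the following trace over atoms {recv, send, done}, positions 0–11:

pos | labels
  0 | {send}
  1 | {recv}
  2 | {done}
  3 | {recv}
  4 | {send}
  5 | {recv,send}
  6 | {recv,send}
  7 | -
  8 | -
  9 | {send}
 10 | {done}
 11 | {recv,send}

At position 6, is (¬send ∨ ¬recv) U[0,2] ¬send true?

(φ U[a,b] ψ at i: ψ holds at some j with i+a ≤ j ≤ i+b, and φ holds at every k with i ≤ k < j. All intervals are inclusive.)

No

Need some j in [6,8] with ¬send, and (¬send ∨ ¬recv) at every k in [6,j-1].
  j=6: ¬send false.
  j=7: ¬send holds, but (¬send ∨ ¬recv) fails at k=6 → not this j.
  j=8: ¬send holds, but (¬send ∨ ¬recv) fails at k=6 → not this j.
No j in the window works → until fails.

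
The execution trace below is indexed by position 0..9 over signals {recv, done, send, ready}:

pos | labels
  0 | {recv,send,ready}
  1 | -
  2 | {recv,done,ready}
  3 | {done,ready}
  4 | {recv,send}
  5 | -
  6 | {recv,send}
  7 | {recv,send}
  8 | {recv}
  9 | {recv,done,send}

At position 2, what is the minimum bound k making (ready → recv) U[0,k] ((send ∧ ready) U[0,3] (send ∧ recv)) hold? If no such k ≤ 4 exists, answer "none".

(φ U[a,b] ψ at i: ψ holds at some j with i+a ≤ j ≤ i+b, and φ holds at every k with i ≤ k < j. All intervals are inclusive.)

none

Need earliest j ≥ 2 with ((send ∧ ready) U[0,3] (send ∧ recv)), and (ready → recv) at every k in [2,j-1].
  j=2: rhs fails.
  j=3: rhs fails.
  j=4: rhs holds but lhs fails at k=3.
  j=5: rhs fails.
  j=6: rhs holds but lhs fails at k=3.
No witness within the range → none.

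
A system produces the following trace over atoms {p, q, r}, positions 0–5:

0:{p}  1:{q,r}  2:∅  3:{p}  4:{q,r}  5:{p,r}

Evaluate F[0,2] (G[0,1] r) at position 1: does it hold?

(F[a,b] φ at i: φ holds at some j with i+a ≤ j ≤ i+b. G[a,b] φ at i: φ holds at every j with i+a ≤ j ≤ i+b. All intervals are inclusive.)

Check G[0,1] r at each j in [1,3]:
  j=1: fails at 2
  j=2: fails at 2
  j=3: fails at 3
No position in the window satisfies it → formula fails.

No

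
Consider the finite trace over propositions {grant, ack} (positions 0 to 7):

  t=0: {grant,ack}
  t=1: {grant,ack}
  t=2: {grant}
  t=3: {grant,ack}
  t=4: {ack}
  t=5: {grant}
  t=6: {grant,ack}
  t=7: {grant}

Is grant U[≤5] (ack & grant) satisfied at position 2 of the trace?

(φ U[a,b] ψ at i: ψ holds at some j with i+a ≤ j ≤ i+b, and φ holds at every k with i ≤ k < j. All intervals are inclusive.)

Need some j in [2,7] with (ack & grant), and grant at every k in [2,j-1].
  j=2: (ack & grant) false.
  j=3: (ack & grant) holds; grant holds at every k in [2,2] → satisfied.

Yes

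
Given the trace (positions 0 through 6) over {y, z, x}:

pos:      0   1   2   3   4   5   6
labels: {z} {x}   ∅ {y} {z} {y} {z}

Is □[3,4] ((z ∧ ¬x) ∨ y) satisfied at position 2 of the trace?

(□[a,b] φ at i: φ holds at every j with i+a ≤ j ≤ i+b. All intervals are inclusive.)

True

Check ((z ∧ ¬x) ∨ y) at every j in [5,6]:
  j=5: true
  j=6: true
All positions satisfy it → formula holds.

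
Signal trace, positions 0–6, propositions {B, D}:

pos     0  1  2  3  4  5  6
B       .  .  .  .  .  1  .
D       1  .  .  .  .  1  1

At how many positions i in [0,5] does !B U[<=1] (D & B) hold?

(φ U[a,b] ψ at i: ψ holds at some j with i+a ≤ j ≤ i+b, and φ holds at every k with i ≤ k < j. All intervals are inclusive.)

Evaluate at each i in [0,5]:
  i=0: ✗ (no rhs in [0,1])
  i=1: ✗ (no rhs in [1,2])
  i=2: ✗ (no rhs in [2,3])
  i=3: ✗ (no rhs in [3,4])
  i=4: ✓ (rhs at j=5; lhs holds on [4,4])
  i=5: ✓ (rhs at j=5)
Positions where it holds: {4, 5} → 2.

2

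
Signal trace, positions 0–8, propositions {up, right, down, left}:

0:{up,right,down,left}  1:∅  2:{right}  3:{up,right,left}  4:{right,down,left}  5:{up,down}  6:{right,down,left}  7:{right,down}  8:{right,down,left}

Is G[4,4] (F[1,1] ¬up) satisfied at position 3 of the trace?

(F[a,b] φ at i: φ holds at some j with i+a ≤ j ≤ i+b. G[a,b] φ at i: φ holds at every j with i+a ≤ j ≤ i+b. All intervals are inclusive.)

Holds

Check F[1,1] ¬up at every j in [7,7]:
  j=7: holds (witness at 8)
All positions satisfy it → formula holds.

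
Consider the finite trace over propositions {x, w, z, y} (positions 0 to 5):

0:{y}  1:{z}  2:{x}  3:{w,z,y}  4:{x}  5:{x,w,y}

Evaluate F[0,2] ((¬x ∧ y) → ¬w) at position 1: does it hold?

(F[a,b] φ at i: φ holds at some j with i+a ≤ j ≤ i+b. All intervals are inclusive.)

Check ((¬x ∧ y) → ¬w) at each j in [1,3]:
  j=1: true
  j=2: true
  j=3: false
Found at j=1 → formula holds.

True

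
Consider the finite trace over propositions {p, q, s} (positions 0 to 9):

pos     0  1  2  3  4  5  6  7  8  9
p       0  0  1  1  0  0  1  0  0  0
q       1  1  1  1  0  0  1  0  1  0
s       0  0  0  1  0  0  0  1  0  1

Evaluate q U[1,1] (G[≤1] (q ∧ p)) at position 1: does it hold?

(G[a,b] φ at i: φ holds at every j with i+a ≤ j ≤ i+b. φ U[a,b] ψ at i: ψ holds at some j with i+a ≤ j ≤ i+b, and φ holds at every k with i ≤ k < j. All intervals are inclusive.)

Holds

Need some j in [2,2] with G[≤1] (q ∧ p), and q at every k in [1,j-1].
  j=2: G[≤1] (q ∧ p) holds; q holds at every k in [1,1] → satisfied.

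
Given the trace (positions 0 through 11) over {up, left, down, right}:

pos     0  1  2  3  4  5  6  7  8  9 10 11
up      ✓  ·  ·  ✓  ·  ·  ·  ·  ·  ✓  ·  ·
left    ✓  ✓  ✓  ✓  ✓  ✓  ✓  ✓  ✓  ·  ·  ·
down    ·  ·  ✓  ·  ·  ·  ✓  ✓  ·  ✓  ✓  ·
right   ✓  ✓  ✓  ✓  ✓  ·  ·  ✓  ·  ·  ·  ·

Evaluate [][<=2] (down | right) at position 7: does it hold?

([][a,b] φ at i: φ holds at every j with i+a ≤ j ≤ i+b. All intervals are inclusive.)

No

Check (down | right) at every j in [7,9]:
  j=7: true
  j=8: false
  j=9: true
Fails at j=8 → formula fails.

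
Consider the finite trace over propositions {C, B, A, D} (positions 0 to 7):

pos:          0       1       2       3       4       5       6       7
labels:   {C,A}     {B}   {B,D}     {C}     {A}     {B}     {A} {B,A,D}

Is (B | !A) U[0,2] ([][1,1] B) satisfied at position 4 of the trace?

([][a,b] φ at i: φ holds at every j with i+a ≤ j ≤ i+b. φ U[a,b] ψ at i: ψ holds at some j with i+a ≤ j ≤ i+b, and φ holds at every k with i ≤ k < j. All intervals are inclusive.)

Yes

Need some j in [4,6] with [][1,1] B, and (B | !A) at every k in [4,j-1].
  j=4: [][1,1] B holds; no prefix to check → satisfied.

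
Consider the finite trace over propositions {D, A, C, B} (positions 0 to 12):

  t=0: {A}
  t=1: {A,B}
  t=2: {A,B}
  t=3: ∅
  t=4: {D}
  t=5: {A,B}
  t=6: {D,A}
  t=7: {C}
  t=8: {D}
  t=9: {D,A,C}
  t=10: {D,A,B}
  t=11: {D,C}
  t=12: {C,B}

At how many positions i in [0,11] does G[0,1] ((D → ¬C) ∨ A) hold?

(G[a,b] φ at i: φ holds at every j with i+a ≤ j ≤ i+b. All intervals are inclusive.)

10

Evaluate at each i in [0,11]:
  i=0: ✓ (all of [0,1])
  i=1: ✓ (all of [1,2])
  i=2: ✓ (all of [2,3])
  i=3: ✓ (all of [3,4])
  i=4: ✓ (all of [4,5])
  i=5: ✓ (all of [5,6])
  i=6: ✓ (all of [6,7])
  i=7: ✓ (all of [7,8])
  i=8: ✓ (all of [8,9])
  i=9: ✓ (all of [9,10])
  i=10: ✗ (fails at j=11)
  i=11: ✗ (fails at j=11)
Positions where it holds: {0, 1, 2, 3, 4, 5, 6, 7, 8, 9} → 10.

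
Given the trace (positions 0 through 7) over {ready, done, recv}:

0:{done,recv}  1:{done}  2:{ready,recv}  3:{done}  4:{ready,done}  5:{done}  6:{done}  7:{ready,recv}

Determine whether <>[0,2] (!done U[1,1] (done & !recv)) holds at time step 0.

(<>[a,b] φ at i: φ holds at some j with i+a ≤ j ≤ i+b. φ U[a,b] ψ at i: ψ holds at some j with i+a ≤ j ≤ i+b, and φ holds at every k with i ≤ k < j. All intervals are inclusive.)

Yes

Check (!done U[1,1] (done & !recv)) at each j in [0,2]:
  j=0: fails
  j=1: fails
  j=2: holds
Found at j=2 → formula holds.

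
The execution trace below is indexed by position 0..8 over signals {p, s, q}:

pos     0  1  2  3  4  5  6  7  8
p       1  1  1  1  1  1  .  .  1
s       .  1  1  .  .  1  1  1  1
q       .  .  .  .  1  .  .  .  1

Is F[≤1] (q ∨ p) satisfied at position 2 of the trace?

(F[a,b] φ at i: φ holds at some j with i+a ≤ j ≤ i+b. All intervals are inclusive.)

Check (q ∨ p) at each j in [2,3]:
  j=2: true
  j=3: true
Found at j=2 → formula holds.

True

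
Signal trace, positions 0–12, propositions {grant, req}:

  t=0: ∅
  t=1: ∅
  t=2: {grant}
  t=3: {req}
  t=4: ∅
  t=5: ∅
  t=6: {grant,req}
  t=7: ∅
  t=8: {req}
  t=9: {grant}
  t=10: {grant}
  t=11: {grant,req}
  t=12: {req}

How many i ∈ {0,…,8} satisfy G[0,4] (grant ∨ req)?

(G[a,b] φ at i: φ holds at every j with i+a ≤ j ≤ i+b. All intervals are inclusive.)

1

Evaluate at each i in [0,8]:
  i=0: ✗ (fails at j=0)
  i=1: ✗ (fails at j=1)
  i=2: ✗ (fails at j=4)
  i=3: ✗ (fails at j=4)
  i=4: ✗ (fails at j=4)
  i=5: ✗ (fails at j=5)
  i=6: ✗ (fails at j=7)
  i=7: ✗ (fails at j=7)
  i=8: ✓ (all of [8,12])
Positions where it holds: {8} → 1.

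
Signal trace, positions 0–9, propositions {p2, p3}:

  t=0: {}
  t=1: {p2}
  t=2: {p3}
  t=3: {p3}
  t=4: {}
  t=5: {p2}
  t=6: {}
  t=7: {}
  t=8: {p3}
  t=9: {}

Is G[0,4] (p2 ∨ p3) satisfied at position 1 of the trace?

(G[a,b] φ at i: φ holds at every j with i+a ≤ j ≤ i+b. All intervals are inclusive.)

No

Check (p2 ∨ p3) at every j in [1,5]:
  j=1: true
  j=2: true
  j=3: true
  j=4: false
  j=5: true
Fails at j=4 → formula fails.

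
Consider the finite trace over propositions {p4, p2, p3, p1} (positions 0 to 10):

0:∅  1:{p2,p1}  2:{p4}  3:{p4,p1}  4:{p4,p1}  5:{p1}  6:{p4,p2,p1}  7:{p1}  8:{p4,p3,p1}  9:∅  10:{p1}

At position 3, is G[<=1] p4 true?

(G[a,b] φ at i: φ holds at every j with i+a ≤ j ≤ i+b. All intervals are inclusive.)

Yes

Check p4 at every j in [3,4]:
  j=3: true
  j=4: true
All positions satisfy it → formula holds.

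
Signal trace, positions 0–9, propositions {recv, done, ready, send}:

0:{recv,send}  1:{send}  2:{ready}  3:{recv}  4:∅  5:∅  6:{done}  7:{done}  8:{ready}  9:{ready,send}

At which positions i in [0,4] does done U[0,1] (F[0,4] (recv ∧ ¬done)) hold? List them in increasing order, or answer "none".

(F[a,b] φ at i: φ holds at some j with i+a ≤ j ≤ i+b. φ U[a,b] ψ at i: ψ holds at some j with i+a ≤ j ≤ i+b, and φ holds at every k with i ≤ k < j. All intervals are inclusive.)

Evaluate at each i in [0,4]:
  i=0: ✓ (rhs at j=0)
  i=1: ✓ (rhs at j=1)
  i=2: ✓ (rhs at j=2)
  i=3: ✓ (rhs at j=3)
  i=4: ✗ (no rhs in [4,5])

0, 1, 2, 3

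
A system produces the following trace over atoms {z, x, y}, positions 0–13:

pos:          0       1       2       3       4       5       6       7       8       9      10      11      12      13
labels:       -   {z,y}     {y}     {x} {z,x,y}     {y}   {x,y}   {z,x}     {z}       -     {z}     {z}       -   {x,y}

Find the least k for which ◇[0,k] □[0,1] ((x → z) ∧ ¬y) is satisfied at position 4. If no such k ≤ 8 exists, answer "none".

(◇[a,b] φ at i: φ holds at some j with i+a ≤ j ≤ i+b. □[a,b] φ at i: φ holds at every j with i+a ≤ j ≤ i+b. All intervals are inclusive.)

3

Scan j = 4,5,… for □[0,1] ((x → z) ∧ ¬y):
  j=4: fails
  j=5: fails
  j=6: fails
  j=7: holds
First hit at j=7, so smallest k = 7-4 = 3.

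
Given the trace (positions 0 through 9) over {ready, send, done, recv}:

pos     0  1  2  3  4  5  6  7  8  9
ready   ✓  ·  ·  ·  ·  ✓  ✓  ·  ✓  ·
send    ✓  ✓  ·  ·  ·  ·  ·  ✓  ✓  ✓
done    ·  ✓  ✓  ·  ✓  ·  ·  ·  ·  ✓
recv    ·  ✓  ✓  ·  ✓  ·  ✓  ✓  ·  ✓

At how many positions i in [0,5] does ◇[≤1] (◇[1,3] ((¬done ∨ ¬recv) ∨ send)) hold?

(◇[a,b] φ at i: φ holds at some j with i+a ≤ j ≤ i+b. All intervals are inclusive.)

6

Evaluate at each i in [0,5]:
  i=0: ✓ (witness j=0)
  i=1: ✓ (witness j=1)
  i=2: ✓ (witness j=2)
  i=3: ✓ (witness j=3)
  i=4: ✓ (witness j=4)
  i=5: ✓ (witness j=5)
Positions where it holds: {0, 1, 2, 3, 4, 5} → 6.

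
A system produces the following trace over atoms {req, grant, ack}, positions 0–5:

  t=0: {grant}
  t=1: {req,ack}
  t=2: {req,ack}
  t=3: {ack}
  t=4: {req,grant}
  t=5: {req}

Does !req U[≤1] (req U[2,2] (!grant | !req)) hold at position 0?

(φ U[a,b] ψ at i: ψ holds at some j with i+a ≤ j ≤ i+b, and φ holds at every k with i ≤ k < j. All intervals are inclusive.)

True

Need some j in [0,1] with (req U[2,2] (!grant | !req)), and !req at every k in [0,j-1].
  j=0: (req U[2,2] (!grant | !req)) — fails.
  j=1: (req U[2,2] (!grant | !req)) holds; !req holds at every k in [0,0] → satisfied.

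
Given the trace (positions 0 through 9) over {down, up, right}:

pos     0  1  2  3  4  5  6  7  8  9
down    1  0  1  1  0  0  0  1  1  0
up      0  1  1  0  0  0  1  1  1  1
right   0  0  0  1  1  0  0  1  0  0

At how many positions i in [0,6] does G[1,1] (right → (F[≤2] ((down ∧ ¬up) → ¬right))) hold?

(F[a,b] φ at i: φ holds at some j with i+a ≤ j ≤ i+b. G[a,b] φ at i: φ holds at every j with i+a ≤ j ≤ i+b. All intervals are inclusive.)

Evaluate at each i in [0,6]:
  i=0: ✓ (all of [1,1])
  i=1: ✓ (all of [2,2])
  i=2: ✓ (all of [3,3])
  i=3: ✓ (all of [4,4])
  i=4: ✓ (all of [5,5])
  i=5: ✓ (all of [6,6])
  i=6: ✓ (all of [7,7])
Positions where it holds: {0, 1, 2, 3, 4, 5, 6} → 7.

7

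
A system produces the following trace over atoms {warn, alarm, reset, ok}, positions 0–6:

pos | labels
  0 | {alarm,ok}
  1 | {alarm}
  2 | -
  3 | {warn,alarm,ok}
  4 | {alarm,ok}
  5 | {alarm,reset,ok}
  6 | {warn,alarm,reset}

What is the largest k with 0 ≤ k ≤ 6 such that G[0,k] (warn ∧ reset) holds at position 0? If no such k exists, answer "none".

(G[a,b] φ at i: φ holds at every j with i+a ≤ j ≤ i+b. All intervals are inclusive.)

(warn ∧ reset) must hold from j=0 onward; find where it first fails.
  j=0: fails → no k works.

none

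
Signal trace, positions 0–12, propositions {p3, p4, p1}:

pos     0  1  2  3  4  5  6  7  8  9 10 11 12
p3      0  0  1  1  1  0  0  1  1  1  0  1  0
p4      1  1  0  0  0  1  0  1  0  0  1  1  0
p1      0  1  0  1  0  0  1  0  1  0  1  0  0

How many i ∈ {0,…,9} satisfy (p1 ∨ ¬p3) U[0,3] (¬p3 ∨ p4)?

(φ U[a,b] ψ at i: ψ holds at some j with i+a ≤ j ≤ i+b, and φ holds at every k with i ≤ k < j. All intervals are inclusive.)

Evaluate at each i in [0,9]:
  i=0: ✓ (rhs at j=0)
  i=1: ✓ (rhs at j=1)
  i=2: ✗ (lhs fails at k=2 before rhs at j=5)
  i=3: ✗ (lhs fails at k=4 before rhs at j=5)
  i=4: ✗ (lhs fails at k=4 before rhs at j=5)
  i=5: ✓ (rhs at j=5)
  i=6: ✓ (rhs at j=6)
  i=7: ✓ (rhs at j=7)
  i=8: ✗ (lhs fails at k=9 before rhs at j=10)
  i=9: ✗ (lhs fails at k=9 before rhs at j=10)
Positions where it holds: {0, 1, 5, 6, 7} → 5.

5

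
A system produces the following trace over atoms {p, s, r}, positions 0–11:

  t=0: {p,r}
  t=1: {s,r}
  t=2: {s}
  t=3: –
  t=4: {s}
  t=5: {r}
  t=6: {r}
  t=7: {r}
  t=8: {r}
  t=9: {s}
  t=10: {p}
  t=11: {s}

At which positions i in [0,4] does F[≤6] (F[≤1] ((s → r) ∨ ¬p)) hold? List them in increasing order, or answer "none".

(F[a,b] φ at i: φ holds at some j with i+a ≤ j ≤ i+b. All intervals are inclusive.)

Evaluate at each i in [0,4]:
  i=0: ✓ (witness j=0)
  i=1: ✓ (witness j=1)
  i=2: ✓ (witness j=2)
  i=3: ✓ (witness j=3)
  i=4: ✓ (witness j=4)

0, 1, 2, 3, 4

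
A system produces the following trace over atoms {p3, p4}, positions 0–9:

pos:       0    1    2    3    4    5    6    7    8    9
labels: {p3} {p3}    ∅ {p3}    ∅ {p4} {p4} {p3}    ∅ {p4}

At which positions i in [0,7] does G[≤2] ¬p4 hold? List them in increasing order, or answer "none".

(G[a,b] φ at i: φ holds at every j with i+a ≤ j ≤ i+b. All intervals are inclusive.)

Evaluate at each i in [0,7]:
  i=0: ✓ (all of [0,2])
  i=1: ✓ (all of [1,3])
  i=2: ✓ (all of [2,4])
  i=3: ✗ (fails at j=5)
  i=4: ✗ (fails at j=5)
  i=5: ✗ (fails at j=5)
  i=6: ✗ (fails at j=6)
  i=7: ✗ (fails at j=9)

0, 1, 2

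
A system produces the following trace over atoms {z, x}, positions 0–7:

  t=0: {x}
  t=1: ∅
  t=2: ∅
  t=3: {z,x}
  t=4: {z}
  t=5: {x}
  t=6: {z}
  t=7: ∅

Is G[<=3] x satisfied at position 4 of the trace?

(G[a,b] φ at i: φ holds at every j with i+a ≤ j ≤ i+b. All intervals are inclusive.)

Check x at every j in [4,7]:
  j=4: false
  j=5: true
  j=6: false
  j=7: false
Fails at j=4 → formula fails.

Does not hold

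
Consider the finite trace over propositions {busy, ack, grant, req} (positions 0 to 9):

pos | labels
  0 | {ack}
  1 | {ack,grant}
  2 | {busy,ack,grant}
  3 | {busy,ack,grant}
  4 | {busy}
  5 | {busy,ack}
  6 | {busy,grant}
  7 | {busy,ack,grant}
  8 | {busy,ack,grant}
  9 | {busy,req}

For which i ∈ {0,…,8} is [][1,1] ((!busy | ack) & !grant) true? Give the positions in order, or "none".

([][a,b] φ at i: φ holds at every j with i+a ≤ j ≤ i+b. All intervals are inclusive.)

Evaluate at each i in [0,8]:
  i=0: ✗ (fails at j=1)
  i=1: ✗ (fails at j=2)
  i=2: ✗ (fails at j=3)
  i=3: ✗ (fails at j=4)
  i=4: ✓ (all of [5,5])
  i=5: ✗ (fails at j=6)
  i=6: ✗ (fails at j=7)
  i=7: ✗ (fails at j=8)
  i=8: ✗ (fails at j=9)

4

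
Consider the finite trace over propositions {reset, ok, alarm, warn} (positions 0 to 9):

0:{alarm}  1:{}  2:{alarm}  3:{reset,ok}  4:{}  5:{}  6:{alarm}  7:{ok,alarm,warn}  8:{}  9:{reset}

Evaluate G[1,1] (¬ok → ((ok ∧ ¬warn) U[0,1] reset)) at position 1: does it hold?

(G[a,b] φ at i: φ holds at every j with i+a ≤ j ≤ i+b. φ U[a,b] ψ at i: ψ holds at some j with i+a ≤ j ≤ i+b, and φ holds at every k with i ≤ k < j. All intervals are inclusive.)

Check (¬ok → ((ok ∧ ¬warn) U[0,1] reset)) at every j in [2,2]:
  j=2: antecedent true; consequent fails → ✗
Fails at j=2 → formula fails.

False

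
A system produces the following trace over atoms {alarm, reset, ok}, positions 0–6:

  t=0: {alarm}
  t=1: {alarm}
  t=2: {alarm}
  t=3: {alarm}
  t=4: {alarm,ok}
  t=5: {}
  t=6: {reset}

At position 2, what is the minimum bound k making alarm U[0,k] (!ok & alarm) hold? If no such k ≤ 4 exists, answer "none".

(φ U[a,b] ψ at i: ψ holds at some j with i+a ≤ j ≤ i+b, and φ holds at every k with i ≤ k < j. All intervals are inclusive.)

0

Need earliest j ≥ 2 with (!ok & alarm), and alarm at every k in [2,j-1].
  j=2: rhs holds (empty prefix). k = 0.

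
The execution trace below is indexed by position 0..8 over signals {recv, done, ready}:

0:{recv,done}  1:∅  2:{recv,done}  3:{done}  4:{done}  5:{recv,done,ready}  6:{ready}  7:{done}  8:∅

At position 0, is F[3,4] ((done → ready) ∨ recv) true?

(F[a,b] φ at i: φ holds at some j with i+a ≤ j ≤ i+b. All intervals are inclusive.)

Check ((done → ready) ∨ recv) at each j in [3,4]:
  j=3: false
  j=4: false
No position in the window satisfies it → formula fails.

False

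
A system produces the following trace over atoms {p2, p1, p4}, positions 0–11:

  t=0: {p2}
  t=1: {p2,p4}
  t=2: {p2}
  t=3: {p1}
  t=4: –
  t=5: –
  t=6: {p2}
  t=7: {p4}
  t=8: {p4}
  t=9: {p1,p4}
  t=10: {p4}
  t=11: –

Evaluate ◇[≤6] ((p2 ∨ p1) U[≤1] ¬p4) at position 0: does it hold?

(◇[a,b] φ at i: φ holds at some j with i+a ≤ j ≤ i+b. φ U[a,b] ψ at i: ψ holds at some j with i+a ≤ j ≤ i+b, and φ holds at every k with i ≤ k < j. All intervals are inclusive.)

True

Check ((p2 ∨ p1) U[≤1] ¬p4) at each j in [0,6]:
  j=0: holds
  j=1: holds
  j=2: holds
  j=3: holds
  j=4: holds
  j=5: holds
  j=6: holds
Found at j=0 → formula holds.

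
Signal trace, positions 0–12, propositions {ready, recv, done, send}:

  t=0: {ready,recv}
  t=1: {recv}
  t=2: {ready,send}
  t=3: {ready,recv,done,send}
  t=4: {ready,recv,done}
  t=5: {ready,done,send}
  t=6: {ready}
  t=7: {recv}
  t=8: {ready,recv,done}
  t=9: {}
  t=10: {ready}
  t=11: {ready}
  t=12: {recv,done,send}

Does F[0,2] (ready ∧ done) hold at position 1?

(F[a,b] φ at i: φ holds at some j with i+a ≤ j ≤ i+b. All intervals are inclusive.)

Yes

Check (ready ∧ done) at each j in [1,3]:
  j=1: false
  j=2: false
  j=3: true
Found at j=3 → formula holds.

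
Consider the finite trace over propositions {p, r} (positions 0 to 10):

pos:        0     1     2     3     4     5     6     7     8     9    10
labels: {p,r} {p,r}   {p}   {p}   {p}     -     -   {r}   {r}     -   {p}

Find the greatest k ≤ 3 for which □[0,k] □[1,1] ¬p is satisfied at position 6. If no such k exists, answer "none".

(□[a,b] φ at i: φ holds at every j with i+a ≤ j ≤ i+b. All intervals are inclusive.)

2

□[1,1] ¬p must hold from j=6 onward; find where it first fails.
  j=6: holds
  j=7: holds
  j=8: holds
  j=9: fails
Holds on [6,8], so largest k = 2.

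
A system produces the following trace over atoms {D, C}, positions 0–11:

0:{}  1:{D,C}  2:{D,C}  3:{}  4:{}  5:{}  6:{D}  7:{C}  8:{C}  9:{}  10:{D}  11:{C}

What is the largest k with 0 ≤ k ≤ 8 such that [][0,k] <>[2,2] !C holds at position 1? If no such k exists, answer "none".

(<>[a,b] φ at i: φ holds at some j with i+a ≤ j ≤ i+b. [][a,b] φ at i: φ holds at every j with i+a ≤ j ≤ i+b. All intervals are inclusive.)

3

<>[2,2] !C must hold from j=1 onward; find where it first fails.
  j=1: holds
  j=2: holds
  j=3: holds
  j=4: holds
  j=5: fails
Holds on [1,4], so largest k = 3.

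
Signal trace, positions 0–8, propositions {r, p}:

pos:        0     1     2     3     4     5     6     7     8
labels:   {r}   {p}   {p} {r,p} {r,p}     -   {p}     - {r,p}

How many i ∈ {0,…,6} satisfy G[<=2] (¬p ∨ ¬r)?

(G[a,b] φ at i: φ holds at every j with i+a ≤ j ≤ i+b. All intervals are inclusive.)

2

Evaluate at each i in [0,6]:
  i=0: ✓ (all of [0,2])
  i=1: ✗ (fails at j=3)
  i=2: ✗ (fails at j=3)
  i=3: ✗ (fails at j=3)
  i=4: ✗ (fails at j=4)
  i=5: ✓ (all of [5,7])
  i=6: ✗ (fails at j=8)
Positions where it holds: {0, 5} → 2.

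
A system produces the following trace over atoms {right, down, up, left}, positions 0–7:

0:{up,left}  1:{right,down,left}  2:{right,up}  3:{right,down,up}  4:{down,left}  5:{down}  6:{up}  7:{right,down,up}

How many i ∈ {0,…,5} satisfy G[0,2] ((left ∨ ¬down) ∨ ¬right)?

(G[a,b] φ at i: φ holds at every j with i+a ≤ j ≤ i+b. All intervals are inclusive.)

Evaluate at each i in [0,5]:
  i=0: ✓ (all of [0,2])
  i=1: ✗ (fails at j=3)
  i=2: ✗ (fails at j=3)
  i=3: ✗ (fails at j=3)
  i=4: ✓ (all of [4,6])
  i=5: ✗ (fails at j=7)
Positions where it holds: {0, 4} → 2.

2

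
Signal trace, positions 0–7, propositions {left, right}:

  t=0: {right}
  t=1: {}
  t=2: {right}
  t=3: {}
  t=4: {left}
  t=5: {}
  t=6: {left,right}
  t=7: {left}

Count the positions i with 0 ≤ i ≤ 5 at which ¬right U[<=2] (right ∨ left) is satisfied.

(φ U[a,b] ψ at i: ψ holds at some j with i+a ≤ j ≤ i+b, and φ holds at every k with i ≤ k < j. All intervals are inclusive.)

Evaluate at each i in [0,5]:
  i=0: ✓ (rhs at j=0)
  i=1: ✓ (rhs at j=2; lhs holds on [1,1])
  i=2: ✓ (rhs at j=2)
  i=3: ✓ (rhs at j=4; lhs holds on [3,3])
  i=4: ✓ (rhs at j=4)
  i=5: ✓ (rhs at j=6; lhs holds on [5,5])
Positions where it holds: {0, 1, 2, 3, 4, 5} → 6.

6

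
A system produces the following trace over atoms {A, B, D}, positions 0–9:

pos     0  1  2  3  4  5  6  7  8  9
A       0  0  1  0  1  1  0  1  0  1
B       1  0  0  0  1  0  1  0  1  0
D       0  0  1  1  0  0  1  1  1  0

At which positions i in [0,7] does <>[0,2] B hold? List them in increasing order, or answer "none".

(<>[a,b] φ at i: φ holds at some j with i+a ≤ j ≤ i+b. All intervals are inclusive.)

0, 2, 3, 4, 5, 6, 7

Evaluate at each i in [0,7]:
  i=0: ✓ (witness j=0)
  i=1: ✗ (none in [1,3])
  i=2: ✓ (witness j=4)
  i=3: ✓ (witness j=4)
  i=4: ✓ (witness j=4)
  i=5: ✓ (witness j=6)
  i=6: ✓ (witness j=6)
  i=7: ✓ (witness j=8)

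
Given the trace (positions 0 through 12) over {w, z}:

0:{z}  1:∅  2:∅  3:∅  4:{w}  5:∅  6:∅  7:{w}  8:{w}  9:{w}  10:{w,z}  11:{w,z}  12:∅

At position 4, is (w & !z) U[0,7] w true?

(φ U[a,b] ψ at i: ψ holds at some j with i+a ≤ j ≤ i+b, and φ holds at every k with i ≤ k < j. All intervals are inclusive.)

Need some j in [4,11] with w, and (w & !z) at every k in [4,j-1].
  j=4: w holds; no prefix to check → satisfied.

Holds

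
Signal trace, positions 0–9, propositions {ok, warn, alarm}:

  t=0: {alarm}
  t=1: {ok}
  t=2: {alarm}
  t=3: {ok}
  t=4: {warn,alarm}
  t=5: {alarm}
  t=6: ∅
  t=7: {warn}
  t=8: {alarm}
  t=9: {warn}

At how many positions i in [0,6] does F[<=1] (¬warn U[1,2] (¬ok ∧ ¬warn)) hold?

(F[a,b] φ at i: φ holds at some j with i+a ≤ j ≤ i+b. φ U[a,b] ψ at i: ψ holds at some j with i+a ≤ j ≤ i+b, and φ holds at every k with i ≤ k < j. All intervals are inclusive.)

Evaluate at each i in [0,6]:
  i=0: ✓ (witness j=0)
  i=1: ✓ (witness j=1)
  i=2: ✗ (none in [2,3])
  i=3: ✗ (none in [3,4])
  i=4: ✓ (witness j=5)
  i=5: ✓ (witness j=5)
  i=6: ✗ (none in [6,7])
Positions where it holds: {0, 1, 4, 5} → 4.

4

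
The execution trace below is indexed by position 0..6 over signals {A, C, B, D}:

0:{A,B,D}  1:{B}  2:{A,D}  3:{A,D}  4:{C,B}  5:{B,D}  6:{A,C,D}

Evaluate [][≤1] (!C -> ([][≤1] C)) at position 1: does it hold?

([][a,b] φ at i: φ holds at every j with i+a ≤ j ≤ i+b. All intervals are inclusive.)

False

Check (!C -> ([][≤1] C)) at every j in [1,2]:
  j=1: antecedent true; consequent fails at 1 → ✗
  j=2: antecedent true; consequent fails at 2 → ✗
Fails at j=1 → formula fails.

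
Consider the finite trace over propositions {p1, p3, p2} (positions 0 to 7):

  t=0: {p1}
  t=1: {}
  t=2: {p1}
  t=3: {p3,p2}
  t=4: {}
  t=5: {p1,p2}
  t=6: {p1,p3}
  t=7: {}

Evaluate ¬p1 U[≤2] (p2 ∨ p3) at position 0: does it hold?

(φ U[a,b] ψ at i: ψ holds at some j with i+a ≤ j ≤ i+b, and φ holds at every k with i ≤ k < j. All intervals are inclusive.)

Need some j in [0,2] with (p2 ∨ p3), and ¬p1 at every k in [0,j-1].
  j=0: (p2 ∨ p3) false.
  j=1: (p2 ∨ p3) false.
  j=2: (p2 ∨ p3) false.
No j in the window works → until fails.

False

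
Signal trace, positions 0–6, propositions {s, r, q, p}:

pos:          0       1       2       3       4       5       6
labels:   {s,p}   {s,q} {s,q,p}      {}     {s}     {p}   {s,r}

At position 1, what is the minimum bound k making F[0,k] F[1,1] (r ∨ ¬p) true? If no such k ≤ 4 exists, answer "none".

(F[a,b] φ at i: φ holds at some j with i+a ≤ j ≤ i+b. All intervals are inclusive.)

Scan j = 1,2,… for F[1,1] (r ∨ ¬p):
  j=1: fails
  j=2: holds
First hit at j=2, so smallest k = 2-1 = 1.

1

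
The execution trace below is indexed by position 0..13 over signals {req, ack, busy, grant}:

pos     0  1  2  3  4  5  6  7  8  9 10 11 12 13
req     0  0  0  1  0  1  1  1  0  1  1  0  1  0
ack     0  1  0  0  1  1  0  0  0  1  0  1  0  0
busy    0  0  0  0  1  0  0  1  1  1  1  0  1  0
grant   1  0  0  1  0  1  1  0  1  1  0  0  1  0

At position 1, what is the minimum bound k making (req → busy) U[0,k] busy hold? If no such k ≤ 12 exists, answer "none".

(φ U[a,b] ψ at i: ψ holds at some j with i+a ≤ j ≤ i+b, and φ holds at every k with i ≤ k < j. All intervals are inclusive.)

none

Need earliest j ≥ 1 with busy, and (req → busy) at every k in [1,j-1].
  j=1: rhs fails.
  j=2: rhs fails.
  j=3: rhs fails.
  j=4: rhs holds but lhs fails at k=3.
  j=5: rhs fails.
  j=6: rhs fails.
  j=7: rhs holds but lhs fails at k=3.
  j=8: rhs holds but lhs fails at k=3.
  j=9: rhs holds but lhs fails at k=3.
  j=10: rhs holds but lhs fails at k=3.
  j=11: rhs fails.
  j=12: rhs holds but lhs fails at k=3.
  j=13: rhs fails.
No witness within the range → none.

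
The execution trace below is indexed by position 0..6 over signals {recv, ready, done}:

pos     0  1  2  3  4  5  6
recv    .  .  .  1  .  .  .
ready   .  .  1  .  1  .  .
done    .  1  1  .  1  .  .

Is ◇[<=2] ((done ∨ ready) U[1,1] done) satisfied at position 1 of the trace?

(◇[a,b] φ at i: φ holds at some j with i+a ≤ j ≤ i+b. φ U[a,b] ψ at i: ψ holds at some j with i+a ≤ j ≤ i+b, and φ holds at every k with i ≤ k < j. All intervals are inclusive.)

Yes

Check ((done ∨ ready) U[1,1] done) at each j in [1,3]:
  j=1: holds
  j=2: fails
  j=3: fails
Found at j=1 → formula holds.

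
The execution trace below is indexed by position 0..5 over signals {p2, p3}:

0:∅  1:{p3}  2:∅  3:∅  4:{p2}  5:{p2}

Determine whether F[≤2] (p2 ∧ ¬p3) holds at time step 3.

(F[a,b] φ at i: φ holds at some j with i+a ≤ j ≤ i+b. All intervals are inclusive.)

Check (p2 ∧ ¬p3) at each j in [3,5]:
  j=3: false
  j=4: true
  j=5: true
Found at j=4 → formula holds.

Yes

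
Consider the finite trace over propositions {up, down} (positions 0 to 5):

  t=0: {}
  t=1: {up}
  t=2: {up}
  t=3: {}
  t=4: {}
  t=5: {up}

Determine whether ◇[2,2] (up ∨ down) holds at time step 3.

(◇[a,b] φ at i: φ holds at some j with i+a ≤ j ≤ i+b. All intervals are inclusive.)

Check (up ∨ down) at each j in [5,5]:
  j=5: true
Found at j=5 → formula holds.

True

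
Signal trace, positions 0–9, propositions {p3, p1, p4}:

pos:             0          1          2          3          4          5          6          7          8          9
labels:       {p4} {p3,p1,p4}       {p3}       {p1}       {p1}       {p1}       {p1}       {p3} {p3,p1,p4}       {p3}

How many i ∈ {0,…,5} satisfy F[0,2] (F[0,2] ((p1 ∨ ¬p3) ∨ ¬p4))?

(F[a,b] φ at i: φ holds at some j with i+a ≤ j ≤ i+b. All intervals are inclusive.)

Evaluate at each i in [0,5]:
  i=0: ✓ (witness j=0)
  i=1: ✓ (witness j=1)
  i=2: ✓ (witness j=2)
  i=3: ✓ (witness j=3)
  i=4: ✓ (witness j=4)
  i=5: ✓ (witness j=5)
Positions where it holds: {0, 1, 2, 3, 4, 5} → 6.

6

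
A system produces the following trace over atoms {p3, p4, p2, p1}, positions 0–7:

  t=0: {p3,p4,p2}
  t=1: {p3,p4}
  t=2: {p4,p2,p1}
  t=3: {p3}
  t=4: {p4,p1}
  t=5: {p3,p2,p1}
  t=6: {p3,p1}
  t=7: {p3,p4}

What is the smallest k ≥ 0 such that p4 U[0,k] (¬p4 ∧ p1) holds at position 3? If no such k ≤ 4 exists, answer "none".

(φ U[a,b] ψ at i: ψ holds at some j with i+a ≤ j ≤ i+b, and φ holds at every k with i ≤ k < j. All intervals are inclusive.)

Need earliest j ≥ 3 with (¬p4 ∧ p1), and p4 at every k in [3,j-1].
  j=3: rhs fails.
  j=4: rhs fails.
  j=5: rhs holds but lhs fails at k=3.
  j=6: rhs holds but lhs fails at k=3.
  j=7: rhs fails.
No witness within the range → none.

none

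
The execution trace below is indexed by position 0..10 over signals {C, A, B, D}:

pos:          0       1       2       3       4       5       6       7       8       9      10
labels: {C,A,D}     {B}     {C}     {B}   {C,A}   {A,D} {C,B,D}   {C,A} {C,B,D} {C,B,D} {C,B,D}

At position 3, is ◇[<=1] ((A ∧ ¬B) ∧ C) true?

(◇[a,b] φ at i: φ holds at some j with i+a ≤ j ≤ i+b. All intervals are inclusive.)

Yes

Check ((A ∧ ¬B) ∧ C) at each j in [3,4]:
  j=3: false
  j=4: true
Found at j=4 → formula holds.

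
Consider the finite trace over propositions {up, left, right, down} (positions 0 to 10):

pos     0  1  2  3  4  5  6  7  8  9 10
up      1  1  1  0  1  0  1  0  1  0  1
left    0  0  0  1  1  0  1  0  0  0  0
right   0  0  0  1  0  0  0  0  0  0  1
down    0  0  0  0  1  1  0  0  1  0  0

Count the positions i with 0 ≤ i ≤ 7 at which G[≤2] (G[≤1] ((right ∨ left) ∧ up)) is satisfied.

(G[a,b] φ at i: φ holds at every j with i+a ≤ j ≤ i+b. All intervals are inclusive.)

Evaluate at each i in [0,7]:
  i=0: ✗ (fails at j=0)
  i=1: ✗ (fails at j=1)
  i=2: ✗ (fails at j=2)
  i=3: ✗ (fails at j=3)
  i=4: ✗ (fails at j=4)
  i=5: ✗ (fails at j=5)
  i=6: ✗ (fails at j=6)
  i=7: ✗ (fails at j=7)
Positions where it holds: {} → 0.

0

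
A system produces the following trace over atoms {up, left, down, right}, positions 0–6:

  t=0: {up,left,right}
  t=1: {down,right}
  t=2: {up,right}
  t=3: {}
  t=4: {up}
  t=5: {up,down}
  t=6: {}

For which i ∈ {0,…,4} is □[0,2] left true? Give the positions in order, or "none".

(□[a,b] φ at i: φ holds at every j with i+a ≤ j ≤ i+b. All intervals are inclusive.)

Evaluate at each i in [0,4]:
  i=0: ✗ (fails at j=1)
  i=1: ✗ (fails at j=1)
  i=2: ✗ (fails at j=2)
  i=3: ✗ (fails at j=3)
  i=4: ✗ (fails at j=4)

none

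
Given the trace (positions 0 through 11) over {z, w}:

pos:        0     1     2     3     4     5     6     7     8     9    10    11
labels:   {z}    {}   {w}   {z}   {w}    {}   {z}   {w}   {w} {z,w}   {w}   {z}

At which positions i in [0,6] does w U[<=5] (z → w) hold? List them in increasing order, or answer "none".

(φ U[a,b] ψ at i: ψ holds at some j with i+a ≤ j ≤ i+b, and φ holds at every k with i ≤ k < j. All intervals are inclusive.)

1, 2, 4, 5

Evaluate at each i in [0,6]:
  i=0: ✗ (lhs fails at k=0 before rhs at j=1)
  i=1: ✓ (rhs at j=1)
  i=2: ✓ (rhs at j=2)
  i=3: ✗ (lhs fails at k=3 before rhs at j=4)
  i=4: ✓ (rhs at j=4)
  i=5: ✓ (rhs at j=5)
  i=6: ✗ (lhs fails at k=6 before rhs at j=7)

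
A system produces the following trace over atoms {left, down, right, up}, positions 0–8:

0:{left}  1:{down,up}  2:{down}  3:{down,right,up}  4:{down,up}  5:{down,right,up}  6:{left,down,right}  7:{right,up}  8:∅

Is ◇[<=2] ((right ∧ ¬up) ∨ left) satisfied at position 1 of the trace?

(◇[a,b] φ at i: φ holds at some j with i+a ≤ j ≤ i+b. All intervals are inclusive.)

Check ((right ∧ ¬up) ∨ left) at each j in [1,3]:
  j=1: false
  j=2: false
  j=3: false
No position in the window satisfies it → formula fails.

No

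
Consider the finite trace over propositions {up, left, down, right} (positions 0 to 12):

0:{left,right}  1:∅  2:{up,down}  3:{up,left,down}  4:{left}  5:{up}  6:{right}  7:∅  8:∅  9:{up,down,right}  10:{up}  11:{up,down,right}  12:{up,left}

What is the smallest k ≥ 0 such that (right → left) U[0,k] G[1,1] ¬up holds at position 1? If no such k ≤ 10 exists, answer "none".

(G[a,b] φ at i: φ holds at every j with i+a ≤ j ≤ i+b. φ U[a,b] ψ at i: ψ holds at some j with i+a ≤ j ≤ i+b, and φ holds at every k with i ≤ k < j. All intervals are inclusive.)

Need earliest j ≥ 1 with G[1,1] ¬up, and (right → left) at every k in [1,j-1].
  j=1: rhs fails.
  j=2: rhs fails.
  j=3: rhs holds; lhs holds on [1,2]. k = 2.

2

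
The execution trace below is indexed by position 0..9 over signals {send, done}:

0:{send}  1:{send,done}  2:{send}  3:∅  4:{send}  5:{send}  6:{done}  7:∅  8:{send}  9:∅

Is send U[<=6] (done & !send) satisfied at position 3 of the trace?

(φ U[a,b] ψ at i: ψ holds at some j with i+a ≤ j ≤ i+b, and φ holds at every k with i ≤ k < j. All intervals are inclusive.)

Need some j in [3,9] with (done & !send), and send at every k in [3,j-1].
  j=3: (done & !send) false.
  j=4: (done & !send) false.
  j=5: (done & !send) false.
  j=6: (done & !send) holds, but send fails at k=3 → not this j.
  j=7: (done & !send) false.
  j=8: (done & !send) false.
  j=9: (done & !send) false.
No j in the window works → until fails.

Does not hold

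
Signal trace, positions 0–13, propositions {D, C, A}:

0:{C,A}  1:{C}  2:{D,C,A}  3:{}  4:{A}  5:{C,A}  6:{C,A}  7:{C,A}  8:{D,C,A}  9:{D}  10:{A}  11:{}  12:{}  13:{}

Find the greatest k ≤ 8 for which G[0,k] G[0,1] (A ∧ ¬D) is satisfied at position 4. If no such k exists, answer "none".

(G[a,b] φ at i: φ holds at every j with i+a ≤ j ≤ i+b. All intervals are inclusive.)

2

G[0,1] (A ∧ ¬D) must hold from j=4 onward; find where it first fails.
  j=4: holds
  j=5: holds
  j=6: holds
  j=7: fails
Holds on [4,6], so largest k = 2.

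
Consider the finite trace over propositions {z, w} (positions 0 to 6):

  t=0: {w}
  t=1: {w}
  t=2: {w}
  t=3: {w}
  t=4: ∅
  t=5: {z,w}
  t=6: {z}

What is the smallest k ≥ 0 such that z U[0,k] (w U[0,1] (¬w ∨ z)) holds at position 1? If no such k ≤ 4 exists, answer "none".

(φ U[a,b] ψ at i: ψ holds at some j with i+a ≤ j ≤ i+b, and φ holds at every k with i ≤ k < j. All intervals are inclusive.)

Need earliest j ≥ 1 with (w U[0,1] (¬w ∨ z)), and z at every k in [1,j-1].
  j=1: rhs fails.
  j=2: rhs fails.
  j=3: rhs holds but lhs fails at k=1.
  j=4: rhs holds but lhs fails at k=1.
  j=5: rhs holds but lhs fails at k=1.
No witness within the range → none.

none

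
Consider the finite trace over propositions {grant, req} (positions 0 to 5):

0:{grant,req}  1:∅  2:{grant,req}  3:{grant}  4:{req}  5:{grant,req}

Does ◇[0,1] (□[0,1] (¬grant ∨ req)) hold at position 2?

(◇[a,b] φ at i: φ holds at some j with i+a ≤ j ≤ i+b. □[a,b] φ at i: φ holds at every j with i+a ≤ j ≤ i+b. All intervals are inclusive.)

No

Check □[0,1] (¬grant ∨ req) at each j in [2,3]:
  j=2: fails at 3
  j=3: fails at 3
No position in the window satisfies it → formula fails.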